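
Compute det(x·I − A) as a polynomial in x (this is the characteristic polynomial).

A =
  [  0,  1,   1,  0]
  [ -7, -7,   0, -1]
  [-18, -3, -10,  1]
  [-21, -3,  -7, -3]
x^4 + 20*x^3 + 150*x^2 + 500*x + 625

Expanding det(x·I − A) (e.g. by cofactor expansion or by noting that A is similar to its Jordan form J, which has the same characteristic polynomial as A) gives
  χ_A(x) = x^4 + 20*x^3 + 150*x^2 + 500*x + 625
which factors as (x + 5)^4. The eigenvalues (with algebraic multiplicities) are λ = -5 with multiplicity 4.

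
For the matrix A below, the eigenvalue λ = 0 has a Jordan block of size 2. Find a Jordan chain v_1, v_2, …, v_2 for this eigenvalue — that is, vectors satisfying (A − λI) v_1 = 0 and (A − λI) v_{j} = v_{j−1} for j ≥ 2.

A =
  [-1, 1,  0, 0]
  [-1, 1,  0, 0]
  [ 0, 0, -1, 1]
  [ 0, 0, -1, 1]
A Jordan chain for λ = 0 of length 2:
v_1 = (-1, -1, 0, 0)ᵀ
v_2 = (1, 0, 0, 0)ᵀ

Let N = A − (0)·I. We want v_2 with N^2 v_2 = 0 but N^1 v_2 ≠ 0; then v_{j-1} := N · v_j for j = 2, …, 2.

Pick v_2 = (1, 0, 0, 0)ᵀ.
Then v_1 = N · v_2 = (-1, -1, 0, 0)ᵀ.

Sanity check: (A − (0)·I) v_1 = (0, 0, 0, 0)ᵀ = 0. ✓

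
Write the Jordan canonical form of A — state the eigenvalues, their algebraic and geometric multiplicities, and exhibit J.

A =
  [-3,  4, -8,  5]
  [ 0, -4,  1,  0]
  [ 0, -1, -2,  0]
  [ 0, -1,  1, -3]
J_3(-3) ⊕ J_1(-3)

The characteristic polynomial is
  det(x·I − A) = x^4 + 12*x^3 + 54*x^2 + 108*x + 81 = (x + 3)^4

Eigenvalues and multiplicities (the geometric multiplicity of λ is n − rank(A − λI), which equals the number of Jordan blocks for λ):
  λ = -3: algebraic multiplicity = 4, geometric multiplicity = 2

Determining the block sizes for each eigenvalue:
  λ = -3: with am = 4 and gm = 2, the partition is not yet determined (e.g. several partitions of 4 into 2 parts exist). Let N = A − (-3)·I. Computing rank(N^1) = 2, rank(N^2) = 1, rank(N^3) = 0; the number of blocks of size ≥ j is rank(N^{j−1}) − rank(N^j), giving [2, 1, 1]. So we have 1 block(s) of size 3, 1 block(s) of size 1 → block sizes [3, 1]

Assembling the blocks gives a Jordan form
J =
  [-3,  1,  0,  0]
  [ 0, -3,  1,  0]
  [ 0,  0, -3,  0]
  [ 0,  0,  0, -3]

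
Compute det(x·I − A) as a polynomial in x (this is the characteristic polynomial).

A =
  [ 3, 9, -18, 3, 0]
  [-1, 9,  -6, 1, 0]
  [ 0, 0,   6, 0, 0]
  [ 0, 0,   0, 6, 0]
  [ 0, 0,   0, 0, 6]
x^5 - 30*x^4 + 360*x^3 - 2160*x^2 + 6480*x - 7776

Expanding det(x·I − A) (e.g. by cofactor expansion or by noting that A is similar to its Jordan form J, which has the same characteristic polynomial as A) gives
  χ_A(x) = x^5 - 30*x^4 + 360*x^3 - 2160*x^2 + 6480*x - 7776
which factors as (x - 6)^5. The eigenvalues (with algebraic multiplicities) are λ = 6 with multiplicity 5.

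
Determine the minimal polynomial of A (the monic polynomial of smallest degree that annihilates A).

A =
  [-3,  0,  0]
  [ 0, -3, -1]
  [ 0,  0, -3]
x^2 + 6*x + 9

The characteristic polynomial is χ_A(x) = (x + 3)^3, so the eigenvalues are known. The minimal polynomial is
  m_A(x) = Π_λ (x − λ)^{k_λ}
where k_λ is the size of the *largest* Jordan block for λ (equivalently, the smallest k with (A − λI)^k v = 0 for every generalised eigenvector v of λ).

  λ = -3: largest Jordan block has size 2, contributing (x + 3)^2

So m_A(x) = (x + 3)^2 = x^2 + 6*x + 9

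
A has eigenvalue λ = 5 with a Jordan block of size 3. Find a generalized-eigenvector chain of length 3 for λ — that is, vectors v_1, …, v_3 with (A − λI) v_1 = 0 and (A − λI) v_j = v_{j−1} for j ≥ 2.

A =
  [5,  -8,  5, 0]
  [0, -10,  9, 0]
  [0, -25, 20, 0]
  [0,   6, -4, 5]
A Jordan chain for λ = 5 of length 3:
v_1 = (-5, 0, 0, 10)ᵀ
v_2 = (-8, -15, -25, 6)ᵀ
v_3 = (0, 1, 0, 0)ᵀ

Let N = A − (5)·I. We want v_3 with N^3 v_3 = 0 but N^2 v_3 ≠ 0; then v_{j-1} := N · v_j for j = 3, …, 2.

Pick v_3 = (0, 1, 0, 0)ᵀ.
Then v_2 = N · v_3 = (-8, -15, -25, 6)ᵀ.
Then v_1 = N · v_2 = (-5, 0, 0, 10)ᵀ.

Sanity check: (A − (5)·I) v_1 = (0, 0, 0, 0)ᵀ = 0. ✓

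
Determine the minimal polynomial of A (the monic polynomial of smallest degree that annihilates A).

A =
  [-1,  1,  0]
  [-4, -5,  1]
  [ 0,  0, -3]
x^3 + 9*x^2 + 27*x + 27

The characteristic polynomial is χ_A(x) = (x + 3)^3, so the eigenvalues are known. The minimal polynomial is
  m_A(x) = Π_λ (x − λ)^{k_λ}
where k_λ is the size of the *largest* Jordan block for λ (equivalently, the smallest k with (A − λI)^k v = 0 for every generalised eigenvector v of λ).

  λ = -3: largest Jordan block has size 3, contributing (x + 3)^3

So m_A(x) = (x + 3)^3 = x^3 + 9*x^2 + 27*x + 27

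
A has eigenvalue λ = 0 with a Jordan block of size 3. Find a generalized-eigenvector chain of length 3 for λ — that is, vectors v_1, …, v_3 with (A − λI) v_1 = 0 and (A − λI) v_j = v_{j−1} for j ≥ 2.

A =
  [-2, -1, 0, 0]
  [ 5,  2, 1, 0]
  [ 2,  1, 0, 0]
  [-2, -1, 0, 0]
A Jordan chain for λ = 0 of length 3:
v_1 = (-1, 2, 1, -1)ᵀ
v_2 = (-2, 5, 2, -2)ᵀ
v_3 = (1, 0, 0, 0)ᵀ

Let N = A − (0)·I. We want v_3 with N^3 v_3 = 0 but N^2 v_3 ≠ 0; then v_{j-1} := N · v_j for j = 3, …, 2.

Pick v_3 = (1, 0, 0, 0)ᵀ.
Then v_2 = N · v_3 = (-2, 5, 2, -2)ᵀ.
Then v_1 = N · v_2 = (-1, 2, 1, -1)ᵀ.

Sanity check: (A − (0)·I) v_1 = (0, 0, 0, 0)ᵀ = 0. ✓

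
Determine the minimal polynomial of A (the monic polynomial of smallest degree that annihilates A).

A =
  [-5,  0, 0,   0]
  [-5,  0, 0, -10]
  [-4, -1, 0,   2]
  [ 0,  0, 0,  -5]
x^3 + 5*x^2

The characteristic polynomial is χ_A(x) = x^2*(x + 5)^2, so the eigenvalues are known. The minimal polynomial is
  m_A(x) = Π_λ (x − λ)^{k_λ}
where k_λ is the size of the *largest* Jordan block for λ (equivalently, the smallest k with (A − λI)^k v = 0 for every generalised eigenvector v of λ).

  λ = -5: largest Jordan block has size 1, contributing (x + 5)
  λ = 0: largest Jordan block has size 2, contributing (x − 0)^2

So m_A(x) = x^2*(x + 5) = x^3 + 5*x^2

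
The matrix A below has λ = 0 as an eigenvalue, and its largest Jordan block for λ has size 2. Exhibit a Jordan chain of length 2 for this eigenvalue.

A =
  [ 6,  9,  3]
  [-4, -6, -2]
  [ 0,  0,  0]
A Jordan chain for λ = 0 of length 2:
v_1 = (6, -4, 0)ᵀ
v_2 = (1, 0, 0)ᵀ

Let N = A − (0)·I. We want v_2 with N^2 v_2 = 0 but N^1 v_2 ≠ 0; then v_{j-1} := N · v_j for j = 2, …, 2.

Pick v_2 = (1, 0, 0)ᵀ.
Then v_1 = N · v_2 = (6, -4, 0)ᵀ.

Sanity check: (A − (0)·I) v_1 = (0, 0, 0)ᵀ = 0. ✓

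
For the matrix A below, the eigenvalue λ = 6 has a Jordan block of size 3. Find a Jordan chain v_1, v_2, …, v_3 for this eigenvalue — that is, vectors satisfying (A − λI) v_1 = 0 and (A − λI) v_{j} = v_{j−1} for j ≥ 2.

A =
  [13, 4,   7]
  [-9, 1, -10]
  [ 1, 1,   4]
A Jordan chain for λ = 6 of length 3:
v_1 = (20, -28, -4)ᵀ
v_2 = (7, -9, 1)ᵀ
v_3 = (1, 0, 0)ᵀ

Let N = A − (6)·I. We want v_3 with N^3 v_3 = 0 but N^2 v_3 ≠ 0; then v_{j-1} := N · v_j for j = 3, …, 2.

Pick v_3 = (1, 0, 0)ᵀ.
Then v_2 = N · v_3 = (7, -9, 1)ᵀ.
Then v_1 = N · v_2 = (20, -28, -4)ᵀ.

Sanity check: (A − (6)·I) v_1 = (0, 0, 0)ᵀ = 0. ✓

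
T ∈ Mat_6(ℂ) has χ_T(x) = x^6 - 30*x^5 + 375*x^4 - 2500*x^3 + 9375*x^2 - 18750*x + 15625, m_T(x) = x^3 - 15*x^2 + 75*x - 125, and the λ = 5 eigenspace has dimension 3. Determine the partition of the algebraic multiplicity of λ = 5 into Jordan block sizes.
Block sizes for λ = 5: [3, 2, 1]

Step 1 — from the characteristic polynomial, algebraic multiplicity of λ = 5 is 6. From dim ker(T − (5)·I) = 3, there are exactly 3 Jordan blocks for λ = 5.
Step 2 — from the minimal polynomial, the factor (x − 5)^3 tells us the largest block for λ = 5 has size 3.
Step 3 — with total size 6, 3 blocks, and largest block 3, the block sizes (in nonincreasing order) are [3, 2, 1].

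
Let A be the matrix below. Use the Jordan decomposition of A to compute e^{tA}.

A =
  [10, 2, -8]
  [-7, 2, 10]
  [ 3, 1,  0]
e^{tA} =
  [-t^2*exp(4*t) + 6*t*exp(4*t) + exp(4*t), 2*t*exp(4*t), 2*t^2*exp(4*t) - 8*t*exp(4*t)]
  [t^2*exp(4*t) - 7*t*exp(4*t), -2*t*exp(4*t) + exp(4*t), -2*t^2*exp(4*t) + 10*t*exp(4*t)]
  [-t^2*exp(4*t)/2 + 3*t*exp(4*t), t*exp(4*t), t^2*exp(4*t) - 4*t*exp(4*t) + exp(4*t)]

Strategy: write A = P · J · P⁻¹ where J is a Jordan canonical form, so e^{tA} = P · e^{tJ} · P⁻¹, and e^{tJ} can be computed block-by-block.

A has Jordan form
J =
  [4, 1, 0]
  [0, 4, 1]
  [0, 0, 4]
(up to reordering of blocks).

Per-block formulas:
  For a 3×3 Jordan block J_3(4): exp(t · J_3(4)) = e^(4t)·(I + t·N + (t^2/2)·N^2), where N is the 3×3 nilpotent shift.

After assembling e^{tJ} and conjugating by P, we get:

e^{tA} =
  [-t^2*exp(4*t) + 6*t*exp(4*t) + exp(4*t), 2*t*exp(4*t), 2*t^2*exp(4*t) - 8*t*exp(4*t)]
  [t^2*exp(4*t) - 7*t*exp(4*t), -2*t*exp(4*t) + exp(4*t), -2*t^2*exp(4*t) + 10*t*exp(4*t)]
  [-t^2*exp(4*t)/2 + 3*t*exp(4*t), t*exp(4*t), t^2*exp(4*t) - 4*t*exp(4*t) + exp(4*t)]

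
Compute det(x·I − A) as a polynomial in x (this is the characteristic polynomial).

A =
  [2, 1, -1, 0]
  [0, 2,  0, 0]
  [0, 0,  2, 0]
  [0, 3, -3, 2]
x^4 - 8*x^3 + 24*x^2 - 32*x + 16

Expanding det(x·I − A) (e.g. by cofactor expansion or by noting that A is similar to its Jordan form J, which has the same characteristic polynomial as A) gives
  χ_A(x) = x^4 - 8*x^3 + 24*x^2 - 32*x + 16
which factors as (x - 2)^4. The eigenvalues (with algebraic multiplicities) are λ = 2 with multiplicity 4.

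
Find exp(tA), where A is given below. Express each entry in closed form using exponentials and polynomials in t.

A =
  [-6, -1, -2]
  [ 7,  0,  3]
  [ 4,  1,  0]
e^{tA} =
  [t^2*exp(-2*t)/2 - 4*t*exp(-2*t) + exp(-2*t), -t*exp(-2*t), t^2*exp(-2*t)/2 - 2*t*exp(-2*t)]
  [-t^2*exp(-2*t) + 7*t*exp(-2*t), 2*t*exp(-2*t) + exp(-2*t), -t^2*exp(-2*t) + 3*t*exp(-2*t)]
  [-t^2*exp(-2*t)/2 + 4*t*exp(-2*t), t*exp(-2*t), -t^2*exp(-2*t)/2 + 2*t*exp(-2*t) + exp(-2*t)]

Strategy: write A = P · J · P⁻¹ where J is a Jordan canonical form, so e^{tA} = P · e^{tJ} · P⁻¹, and e^{tJ} can be computed block-by-block.

A has Jordan form
J =
  [-2,  1,  0]
  [ 0, -2,  1]
  [ 0,  0, -2]
(up to reordering of blocks).

Per-block formulas:
  For a 3×3 Jordan block J_3(-2): exp(t · J_3(-2)) = e^(-2t)·(I + t·N + (t^2/2)·N^2), where N is the 3×3 nilpotent shift.

After assembling e^{tJ} and conjugating by P, we get:

e^{tA} =
  [t^2*exp(-2*t)/2 - 4*t*exp(-2*t) + exp(-2*t), -t*exp(-2*t), t^2*exp(-2*t)/2 - 2*t*exp(-2*t)]
  [-t^2*exp(-2*t) + 7*t*exp(-2*t), 2*t*exp(-2*t) + exp(-2*t), -t^2*exp(-2*t) + 3*t*exp(-2*t)]
  [-t^2*exp(-2*t)/2 + 4*t*exp(-2*t), t*exp(-2*t), -t^2*exp(-2*t)/2 + 2*t*exp(-2*t) + exp(-2*t)]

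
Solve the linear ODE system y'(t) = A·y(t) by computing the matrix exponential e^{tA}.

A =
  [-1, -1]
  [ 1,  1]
e^{tA} =
  [1 - t, -t]
  [t, t + 1]

Strategy: write A = P · J · P⁻¹ where J is a Jordan canonical form, so e^{tA} = P · e^{tJ} · P⁻¹, and e^{tJ} can be computed block-by-block.

A has Jordan form
J =
  [0, 1]
  [0, 0]
(up to reordering of blocks).

Per-block formulas:
  For a 2×2 Jordan block J_2(0): exp(t · J_2(0)) = e^(0t)·(I + t·N), where N is the 2×2 nilpotent shift.

After assembling e^{tJ} and conjugating by P, we get:

e^{tA} =
  [1 - t, -t]
  [t, t + 1]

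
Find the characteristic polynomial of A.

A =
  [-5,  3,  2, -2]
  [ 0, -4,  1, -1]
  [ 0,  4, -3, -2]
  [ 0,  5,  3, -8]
x^4 + 20*x^3 + 150*x^2 + 500*x + 625

Expanding det(x·I − A) (e.g. by cofactor expansion or by noting that A is similar to its Jordan form J, which has the same characteristic polynomial as A) gives
  χ_A(x) = x^4 + 20*x^3 + 150*x^2 + 500*x + 625
which factors as (x + 5)^4. The eigenvalues (with algebraic multiplicities) are λ = -5 with multiplicity 4.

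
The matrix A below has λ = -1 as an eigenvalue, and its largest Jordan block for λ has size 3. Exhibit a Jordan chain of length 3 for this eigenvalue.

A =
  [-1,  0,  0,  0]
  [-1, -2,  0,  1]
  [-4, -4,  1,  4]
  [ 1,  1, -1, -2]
A Jordan chain for λ = -1 of length 3:
v_1 = (0, 2, 0, 2)ᵀ
v_2 = (0, -1, -4, 1)ᵀ
v_3 = (1, 0, 0, 0)ᵀ

Let N = A − (-1)·I. We want v_3 with N^3 v_3 = 0 but N^2 v_3 ≠ 0; then v_{j-1} := N · v_j for j = 3, …, 2.

Pick v_3 = (1, 0, 0, 0)ᵀ.
Then v_2 = N · v_3 = (0, -1, -4, 1)ᵀ.
Then v_1 = N · v_2 = (0, 2, 0, 2)ᵀ.

Sanity check: (A − (-1)·I) v_1 = (0, 0, 0, 0)ᵀ = 0. ✓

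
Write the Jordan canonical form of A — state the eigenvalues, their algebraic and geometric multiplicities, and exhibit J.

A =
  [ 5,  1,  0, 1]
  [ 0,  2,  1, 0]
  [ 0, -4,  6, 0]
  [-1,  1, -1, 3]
J_2(4) ⊕ J_2(4)

The characteristic polynomial is
  det(x·I − A) = x^4 - 16*x^3 + 96*x^2 - 256*x + 256 = (x - 4)^4

Eigenvalues and multiplicities (the geometric multiplicity of λ is n − rank(A − λI), which equals the number of Jordan blocks for λ):
  λ = 4: algebraic multiplicity = 4, geometric multiplicity = 2

Determining the block sizes for each eigenvalue:
  λ = 4: with am = 4 and gm = 2, the partition is not yet determined (e.g. several partitions of 4 into 2 parts exist). Let N = A − (4)·I. Computing rank(N^1) = 2, rank(N^2) = 0; the number of blocks of size ≥ j is rank(N^{j−1}) − rank(N^j), giving [2, 2]. So we have 2 block(s) of size 2 → block sizes [2, 2]

Assembling the blocks gives a Jordan form
J =
  [4, 1, 0, 0]
  [0, 4, 0, 0]
  [0, 0, 4, 1]
  [0, 0, 0, 4]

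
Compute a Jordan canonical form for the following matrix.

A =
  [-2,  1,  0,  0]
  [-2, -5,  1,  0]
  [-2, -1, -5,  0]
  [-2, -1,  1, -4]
J_3(-4) ⊕ J_1(-4)

The characteristic polynomial is
  det(x·I − A) = x^4 + 16*x^3 + 96*x^2 + 256*x + 256 = (x + 4)^4

Eigenvalues and multiplicities (the geometric multiplicity of λ is n − rank(A − λI), which equals the number of Jordan blocks for λ):
  λ = -4: algebraic multiplicity = 4, geometric multiplicity = 2

Determining the block sizes for each eigenvalue:
  λ = -4: with am = 4 and gm = 2, the partition is not yet determined (e.g. several partitions of 4 into 2 parts exist). Let N = A − (-4)·I. Computing rank(N^1) = 2, rank(N^2) = 1, rank(N^3) = 0; the number of blocks of size ≥ j is rank(N^{j−1}) − rank(N^j), giving [2, 1, 1]. So we have 1 block(s) of size 3, 1 block(s) of size 1 → block sizes [3, 1]

Assembling the blocks gives a Jordan form
J =
  [-4,  1,  0,  0]
  [ 0, -4,  1,  0]
  [ 0,  0, -4,  0]
  [ 0,  0,  0, -4]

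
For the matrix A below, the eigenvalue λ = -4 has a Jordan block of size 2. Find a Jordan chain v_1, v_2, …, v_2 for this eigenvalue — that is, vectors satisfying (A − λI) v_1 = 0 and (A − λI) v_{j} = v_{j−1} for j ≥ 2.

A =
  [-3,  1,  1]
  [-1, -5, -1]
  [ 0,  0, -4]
A Jordan chain for λ = -4 of length 2:
v_1 = (1, -1, 0)ᵀ
v_2 = (1, 0, 0)ᵀ

Let N = A − (-4)·I. We want v_2 with N^2 v_2 = 0 but N^1 v_2 ≠ 0; then v_{j-1} := N · v_j for j = 2, …, 2.

Pick v_2 = (1, 0, 0)ᵀ.
Then v_1 = N · v_2 = (1, -1, 0)ᵀ.

Sanity check: (A − (-4)·I) v_1 = (0, 0, 0)ᵀ = 0. ✓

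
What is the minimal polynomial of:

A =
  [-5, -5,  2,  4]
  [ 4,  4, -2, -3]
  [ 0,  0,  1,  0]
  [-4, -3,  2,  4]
x^3 - 3*x^2 + 3*x - 1

The characteristic polynomial is χ_A(x) = (x - 1)^4, so the eigenvalues are known. The minimal polynomial is
  m_A(x) = Π_λ (x − λ)^{k_λ}
where k_λ is the size of the *largest* Jordan block for λ (equivalently, the smallest k with (A − λI)^k v = 0 for every generalised eigenvector v of λ).

  λ = 1: largest Jordan block has size 3, contributing (x − 1)^3

So m_A(x) = (x - 1)^3 = x^3 - 3*x^2 + 3*x - 1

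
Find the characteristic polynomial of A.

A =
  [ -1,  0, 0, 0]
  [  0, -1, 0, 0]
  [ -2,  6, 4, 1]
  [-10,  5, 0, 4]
x^4 - 6*x^3 + x^2 + 24*x + 16

Expanding det(x·I − A) (e.g. by cofactor expansion or by noting that A is similar to its Jordan form J, which has the same characteristic polynomial as A) gives
  χ_A(x) = x^4 - 6*x^3 + x^2 + 24*x + 16
which factors as (x - 4)^2*(x + 1)^2. The eigenvalues (with algebraic multiplicities) are λ = -1 with multiplicity 2, λ = 4 with multiplicity 2.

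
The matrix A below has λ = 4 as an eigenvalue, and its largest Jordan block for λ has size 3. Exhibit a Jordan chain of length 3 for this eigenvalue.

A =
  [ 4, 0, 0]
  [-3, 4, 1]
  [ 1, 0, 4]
A Jordan chain for λ = 4 of length 3:
v_1 = (0, 1, 0)ᵀ
v_2 = (0, -3, 1)ᵀ
v_3 = (1, 0, 0)ᵀ

Let N = A − (4)·I. We want v_3 with N^3 v_3 = 0 but N^2 v_3 ≠ 0; then v_{j-1} := N · v_j for j = 3, …, 2.

Pick v_3 = (1, 0, 0)ᵀ.
Then v_2 = N · v_3 = (0, -3, 1)ᵀ.
Then v_1 = N · v_2 = (0, 1, 0)ᵀ.

Sanity check: (A − (4)·I) v_1 = (0, 0, 0)ᵀ = 0. ✓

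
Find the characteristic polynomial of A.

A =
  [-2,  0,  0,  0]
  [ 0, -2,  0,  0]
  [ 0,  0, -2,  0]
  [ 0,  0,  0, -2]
x^4 + 8*x^3 + 24*x^2 + 32*x + 16

Expanding det(x·I − A) (e.g. by cofactor expansion or by noting that A is similar to its Jordan form J, which has the same characteristic polynomial as A) gives
  χ_A(x) = x^4 + 8*x^3 + 24*x^2 + 32*x + 16
which factors as (x + 2)^4. The eigenvalues (with algebraic multiplicities) are λ = -2 with multiplicity 4.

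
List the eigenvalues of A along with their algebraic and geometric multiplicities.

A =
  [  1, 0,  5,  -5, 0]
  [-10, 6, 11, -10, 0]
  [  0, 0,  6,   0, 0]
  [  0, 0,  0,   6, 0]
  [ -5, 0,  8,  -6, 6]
λ = 1: alg = 1, geom = 1; λ = 6: alg = 4, geom = 2

Step 1 — factor the characteristic polynomial to read off the algebraic multiplicities:
  χ_A(x) = (x - 6)^4*(x - 1)

Step 2 — compute geometric multiplicities via the rank-nullity identity g(λ) = n − rank(A − λI):
  rank(A − (1)·I) = 4, so dim ker(A − (1)·I) = n − 4 = 1
  rank(A − (6)·I) = 3, so dim ker(A − (6)·I) = n − 3 = 2

Summary:
  λ = 1: algebraic multiplicity = 1, geometric multiplicity = 1
  λ = 6: algebraic multiplicity = 4, geometric multiplicity = 2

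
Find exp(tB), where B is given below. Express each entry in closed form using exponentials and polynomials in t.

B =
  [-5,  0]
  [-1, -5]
e^{tB} =
  [exp(-5*t), 0]
  [-t*exp(-5*t), exp(-5*t)]

Strategy: write B = P · J · P⁻¹ where J is a Jordan canonical form, so e^{tB} = P · e^{tJ} · P⁻¹, and e^{tJ} can be computed block-by-block.

B has Jordan form
J =
  [-5,  1]
  [ 0, -5]
(up to reordering of blocks).

Per-block formulas:
  For a 2×2 Jordan block J_2(-5): exp(t · J_2(-5)) = e^(-5t)·(I + t·N), where N is the 2×2 nilpotent shift.

After assembling e^{tJ} and conjugating by P, we get:

e^{tB} =
  [exp(-5*t), 0]
  [-t*exp(-5*t), exp(-5*t)]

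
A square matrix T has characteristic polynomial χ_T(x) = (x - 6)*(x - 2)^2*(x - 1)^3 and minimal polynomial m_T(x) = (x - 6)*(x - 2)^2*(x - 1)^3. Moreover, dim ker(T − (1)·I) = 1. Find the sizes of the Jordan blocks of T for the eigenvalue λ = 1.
Block sizes for λ = 1: [3]

Step 1 — from the characteristic polynomial, algebraic multiplicity of λ = 1 is 3. From dim ker(T − (1)·I) = 1, there are exactly 1 Jordan blocks for λ = 1.
Step 2 — from the minimal polynomial, the factor (x − 1)^3 tells us the largest block for λ = 1 has size 3.
Step 3 — with total size 3, 1 blocks, and largest block 3, the block sizes (in nonincreasing order) are [3].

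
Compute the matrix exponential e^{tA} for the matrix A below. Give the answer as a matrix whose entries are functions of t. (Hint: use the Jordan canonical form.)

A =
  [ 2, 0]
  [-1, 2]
e^{tA} =
  [exp(2*t), 0]
  [-t*exp(2*t), exp(2*t)]

Strategy: write A = P · J · P⁻¹ where J is a Jordan canonical form, so e^{tA} = P · e^{tJ} · P⁻¹, and e^{tJ} can be computed block-by-block.

A has Jordan form
J =
  [2, 1]
  [0, 2]
(up to reordering of blocks).

Per-block formulas:
  For a 2×2 Jordan block J_2(2): exp(t · J_2(2)) = e^(2t)·(I + t·N), where N is the 2×2 nilpotent shift.

After assembling e^{tJ} and conjugating by P, we get:

e^{tA} =
  [exp(2*t), 0]
  [-t*exp(2*t), exp(2*t)]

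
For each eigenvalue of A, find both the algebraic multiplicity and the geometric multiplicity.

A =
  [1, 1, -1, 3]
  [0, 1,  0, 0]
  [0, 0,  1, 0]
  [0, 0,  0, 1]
λ = 1: alg = 4, geom = 3

Step 1 — factor the characteristic polynomial to read off the algebraic multiplicities:
  χ_A(x) = (x - 1)^4

Step 2 — compute geometric multiplicities via the rank-nullity identity g(λ) = n − rank(A − λI):
  rank(A − (1)·I) = 1, so dim ker(A − (1)·I) = n − 1 = 3

Summary:
  λ = 1: algebraic multiplicity = 4, geometric multiplicity = 3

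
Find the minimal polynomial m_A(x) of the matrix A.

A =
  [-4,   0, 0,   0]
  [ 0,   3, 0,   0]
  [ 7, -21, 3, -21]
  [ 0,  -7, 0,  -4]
x^2 + x - 12

The characteristic polynomial is χ_A(x) = (x - 3)^2*(x + 4)^2, so the eigenvalues are known. The minimal polynomial is
  m_A(x) = Π_λ (x − λ)^{k_λ}
where k_λ is the size of the *largest* Jordan block for λ (equivalently, the smallest k with (A − λI)^k v = 0 for every generalised eigenvector v of λ).

  λ = -4: largest Jordan block has size 1, contributing (x + 4)
  λ = 3: largest Jordan block has size 1, contributing (x − 3)

So m_A(x) = (x - 3)*(x + 4) = x^2 + x - 12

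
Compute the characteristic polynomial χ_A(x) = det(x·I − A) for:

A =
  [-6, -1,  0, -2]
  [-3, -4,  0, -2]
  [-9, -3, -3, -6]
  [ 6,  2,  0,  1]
x^4 + 12*x^3 + 54*x^2 + 108*x + 81

Expanding det(x·I − A) (e.g. by cofactor expansion or by noting that A is similar to its Jordan form J, which has the same characteristic polynomial as A) gives
  χ_A(x) = x^4 + 12*x^3 + 54*x^2 + 108*x + 81
which factors as (x + 3)^4. The eigenvalues (with algebraic multiplicities) are λ = -3 with multiplicity 4.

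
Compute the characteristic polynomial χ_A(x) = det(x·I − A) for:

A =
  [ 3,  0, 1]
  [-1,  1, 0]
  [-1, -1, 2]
x^3 - 6*x^2 + 12*x - 8

Expanding det(x·I − A) (e.g. by cofactor expansion or by noting that A is similar to its Jordan form J, which has the same characteristic polynomial as A) gives
  χ_A(x) = x^3 - 6*x^2 + 12*x - 8
which factors as (x - 2)^3. The eigenvalues (with algebraic multiplicities) are λ = 2 with multiplicity 3.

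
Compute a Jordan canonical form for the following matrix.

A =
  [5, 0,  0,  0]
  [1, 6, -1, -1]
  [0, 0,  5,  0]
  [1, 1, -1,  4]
J_2(5) ⊕ J_1(5) ⊕ J_1(5)

The characteristic polynomial is
  det(x·I − A) = x^4 - 20*x^3 + 150*x^2 - 500*x + 625 = (x - 5)^4

Eigenvalues and multiplicities (the geometric multiplicity of λ is n − rank(A − λI), which equals the number of Jordan blocks for λ):
  λ = 5: algebraic multiplicity = 4, geometric multiplicity = 3

Determining the block sizes for each eigenvalue:
  λ = 5: 3 blocks summing to 4 forces exactly one block of size 2 and the rest size 1 → block sizes [2, 1, 1]

Assembling the blocks gives a Jordan form
J =
  [5, 1, 0, 0]
  [0, 5, 0, 0]
  [0, 0, 5, 0]
  [0, 0, 0, 5]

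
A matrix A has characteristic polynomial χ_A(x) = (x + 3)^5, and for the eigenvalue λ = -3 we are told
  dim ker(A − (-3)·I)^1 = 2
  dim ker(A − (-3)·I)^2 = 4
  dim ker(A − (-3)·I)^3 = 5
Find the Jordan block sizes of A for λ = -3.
Block sizes for λ = -3: [3, 2]

From the dimensions of kernels of powers, the number of Jordan blocks of size at least j is d_j − d_{j−1} where d_j = dim ker(N^j) (with d_0 = 0). Computing the differences gives [2, 2, 1].
The number of blocks of size exactly k is (#blocks of size ≥ k) − (#blocks of size ≥ k + 1), so the partition is: 1 block(s) of size 2, 1 block(s) of size 3.
In nonincreasing order the block sizes are [3, 2].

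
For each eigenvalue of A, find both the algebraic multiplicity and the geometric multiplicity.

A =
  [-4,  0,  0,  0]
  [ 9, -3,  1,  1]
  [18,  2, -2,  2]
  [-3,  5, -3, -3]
λ = -4: alg = 2, geom = 2; λ = -2: alg = 2, geom = 1

Step 1 — factor the characteristic polynomial to read off the algebraic multiplicities:
  χ_A(x) = (x + 2)^2*(x + 4)^2

Step 2 — compute geometric multiplicities via the rank-nullity identity g(λ) = n − rank(A − λI):
  rank(A − (-4)·I) = 2, so dim ker(A − (-4)·I) = n − 2 = 2
  rank(A − (-2)·I) = 3, so dim ker(A − (-2)·I) = n − 3 = 1

Summary:
  λ = -4: algebraic multiplicity = 2, geometric multiplicity = 2
  λ = -2: algebraic multiplicity = 2, geometric multiplicity = 1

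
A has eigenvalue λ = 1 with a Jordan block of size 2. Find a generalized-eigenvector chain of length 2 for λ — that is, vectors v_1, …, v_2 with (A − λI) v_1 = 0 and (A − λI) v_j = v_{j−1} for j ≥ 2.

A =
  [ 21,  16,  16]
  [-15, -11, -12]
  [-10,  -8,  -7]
A Jordan chain for λ = 1 of length 2:
v_1 = (20, -15, -10)ᵀ
v_2 = (1, 0, 0)ᵀ

Let N = A − (1)·I. We want v_2 with N^2 v_2 = 0 but N^1 v_2 ≠ 0; then v_{j-1} := N · v_j for j = 2, …, 2.

Pick v_2 = (1, 0, 0)ᵀ.
Then v_1 = N · v_2 = (20, -15, -10)ᵀ.

Sanity check: (A − (1)·I) v_1 = (0, 0, 0)ᵀ = 0. ✓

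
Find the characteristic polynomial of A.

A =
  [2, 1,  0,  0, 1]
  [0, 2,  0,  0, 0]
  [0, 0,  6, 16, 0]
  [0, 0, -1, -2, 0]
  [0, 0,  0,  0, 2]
x^5 - 10*x^4 + 40*x^3 - 80*x^2 + 80*x - 32

Expanding det(x·I − A) (e.g. by cofactor expansion or by noting that A is similar to its Jordan form J, which has the same characteristic polynomial as A) gives
  χ_A(x) = x^5 - 10*x^4 + 40*x^3 - 80*x^2 + 80*x - 32
which factors as (x - 2)^5. The eigenvalues (with algebraic multiplicities) are λ = 2 with multiplicity 5.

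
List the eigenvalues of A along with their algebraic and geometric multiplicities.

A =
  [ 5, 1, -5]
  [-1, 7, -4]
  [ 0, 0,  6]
λ = 6: alg = 3, geom = 1

Step 1 — factor the characteristic polynomial to read off the algebraic multiplicities:
  χ_A(x) = (x - 6)^3

Step 2 — compute geometric multiplicities via the rank-nullity identity g(λ) = n − rank(A − λI):
  rank(A − (6)·I) = 2, so dim ker(A − (6)·I) = n − 2 = 1

Summary:
  λ = 6: algebraic multiplicity = 3, geometric multiplicity = 1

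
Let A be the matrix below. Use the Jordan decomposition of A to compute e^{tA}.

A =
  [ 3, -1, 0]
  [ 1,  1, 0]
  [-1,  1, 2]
e^{tA} =
  [t*exp(2*t) + exp(2*t), -t*exp(2*t), 0]
  [t*exp(2*t), -t*exp(2*t) + exp(2*t), 0]
  [-t*exp(2*t), t*exp(2*t), exp(2*t)]

Strategy: write A = P · J · P⁻¹ where J is a Jordan canonical form, so e^{tA} = P · e^{tJ} · P⁻¹, and e^{tJ} can be computed block-by-block.

A has Jordan form
J =
  [2, 1, 0]
  [0, 2, 0]
  [0, 0, 2]
(up to reordering of blocks).

Per-block formulas:
  For a 2×2 Jordan block J_2(2): exp(t · J_2(2)) = e^(2t)·(I + t·N), where N is the 2×2 nilpotent shift.
  For a 1×1 block at λ = 2: exp(t · [2]) = [e^(2t)].

After assembling e^{tJ} and conjugating by P, we get:

e^{tA} =
  [t*exp(2*t) + exp(2*t), -t*exp(2*t), 0]
  [t*exp(2*t), -t*exp(2*t) + exp(2*t), 0]
  [-t*exp(2*t), t*exp(2*t), exp(2*t)]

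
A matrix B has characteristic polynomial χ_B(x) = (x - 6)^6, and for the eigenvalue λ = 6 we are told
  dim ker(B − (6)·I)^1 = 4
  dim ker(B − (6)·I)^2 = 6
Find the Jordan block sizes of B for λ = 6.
Block sizes for λ = 6: [2, 2, 1, 1]

From the dimensions of kernels of powers, the number of Jordan blocks of size at least j is d_j − d_{j−1} where d_j = dim ker(N^j) (with d_0 = 0). Computing the differences gives [4, 2].
The number of blocks of size exactly k is (#blocks of size ≥ k) − (#blocks of size ≥ k + 1), so the partition is: 2 block(s) of size 1, 2 block(s) of size 2.
In nonincreasing order the block sizes are [2, 2, 1, 1].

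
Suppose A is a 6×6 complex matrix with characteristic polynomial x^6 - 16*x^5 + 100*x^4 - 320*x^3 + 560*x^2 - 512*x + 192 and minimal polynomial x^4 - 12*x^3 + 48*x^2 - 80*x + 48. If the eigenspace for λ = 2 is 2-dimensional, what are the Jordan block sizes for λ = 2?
Block sizes for λ = 2: [3, 2]

Step 1 — from the characteristic polynomial, algebraic multiplicity of λ = 2 is 5. From dim ker(A − (2)·I) = 2, there are exactly 2 Jordan blocks for λ = 2.
Step 2 — from the minimal polynomial, the factor (x − 2)^3 tells us the largest block for λ = 2 has size 3.
Step 3 — with total size 5, 2 blocks, and largest block 3, the block sizes (in nonincreasing order) are [3, 2].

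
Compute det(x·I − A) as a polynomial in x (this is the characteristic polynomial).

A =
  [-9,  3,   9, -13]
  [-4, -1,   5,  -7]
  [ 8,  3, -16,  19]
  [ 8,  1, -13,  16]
x^4 + 10*x^3 + 36*x^2 + 54*x + 27

Expanding det(x·I − A) (e.g. by cofactor expansion or by noting that A is similar to its Jordan form J, which has the same characteristic polynomial as A) gives
  χ_A(x) = x^4 + 10*x^3 + 36*x^2 + 54*x + 27
which factors as (x + 1)*(x + 3)^3. The eigenvalues (with algebraic multiplicities) are λ = -3 with multiplicity 3, λ = -1 with multiplicity 1.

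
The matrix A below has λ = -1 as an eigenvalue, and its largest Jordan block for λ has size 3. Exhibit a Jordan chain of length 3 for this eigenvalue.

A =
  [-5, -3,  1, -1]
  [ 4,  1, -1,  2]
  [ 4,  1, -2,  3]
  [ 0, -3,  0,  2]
A Jordan chain for λ = -1 of length 3:
v_1 = (8, -12, -16, -12)ᵀ
v_2 = (-4, 4, 4, 0)ᵀ
v_3 = (1, 0, 0, 0)ᵀ

Let N = A − (-1)·I. We want v_3 with N^3 v_3 = 0 but N^2 v_3 ≠ 0; then v_{j-1} := N · v_j for j = 3, …, 2.

Pick v_3 = (1, 0, 0, 0)ᵀ.
Then v_2 = N · v_3 = (-4, 4, 4, 0)ᵀ.
Then v_1 = N · v_2 = (8, -12, -16, -12)ᵀ.

Sanity check: (A − (-1)·I) v_1 = (0, 0, 0, 0)ᵀ = 0. ✓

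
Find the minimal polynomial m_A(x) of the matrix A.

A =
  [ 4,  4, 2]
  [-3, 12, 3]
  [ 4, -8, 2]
x^2 - 12*x + 36

The characteristic polynomial is χ_A(x) = (x - 6)^3, so the eigenvalues are known. The minimal polynomial is
  m_A(x) = Π_λ (x − λ)^{k_λ}
where k_λ is the size of the *largest* Jordan block for λ (equivalently, the smallest k with (A − λI)^k v = 0 for every generalised eigenvector v of λ).

  λ = 6: largest Jordan block has size 2, contributing (x − 6)^2

So m_A(x) = (x - 6)^2 = x^2 - 12*x + 36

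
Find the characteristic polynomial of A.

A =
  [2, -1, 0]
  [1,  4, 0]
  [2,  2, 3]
x^3 - 9*x^2 + 27*x - 27

Expanding det(x·I − A) (e.g. by cofactor expansion or by noting that A is similar to its Jordan form J, which has the same characteristic polynomial as A) gives
  χ_A(x) = x^3 - 9*x^2 + 27*x - 27
which factors as (x - 3)^3. The eigenvalues (with algebraic multiplicities) are λ = 3 with multiplicity 3.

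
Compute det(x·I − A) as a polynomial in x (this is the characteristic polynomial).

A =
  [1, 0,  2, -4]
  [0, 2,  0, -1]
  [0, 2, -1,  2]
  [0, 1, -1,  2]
x^4 - 4*x^3 + 6*x^2 - 4*x + 1

Expanding det(x·I − A) (e.g. by cofactor expansion or by noting that A is similar to its Jordan form J, which has the same characteristic polynomial as A) gives
  χ_A(x) = x^4 - 4*x^3 + 6*x^2 - 4*x + 1
which factors as (x - 1)^4. The eigenvalues (with algebraic multiplicities) are λ = 1 with multiplicity 4.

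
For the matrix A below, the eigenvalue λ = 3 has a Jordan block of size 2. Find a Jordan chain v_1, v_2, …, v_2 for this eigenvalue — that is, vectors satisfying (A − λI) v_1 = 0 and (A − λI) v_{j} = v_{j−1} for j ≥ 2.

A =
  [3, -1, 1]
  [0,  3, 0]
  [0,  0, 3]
A Jordan chain for λ = 3 of length 2:
v_1 = (-1, 0, 0)ᵀ
v_2 = (0, 1, 0)ᵀ

Let N = A − (3)·I. We want v_2 with N^2 v_2 = 0 but N^1 v_2 ≠ 0; then v_{j-1} := N · v_j for j = 2, …, 2.

Pick v_2 = (0, 1, 0)ᵀ.
Then v_1 = N · v_2 = (-1, 0, 0)ᵀ.

Sanity check: (A − (3)·I) v_1 = (0, 0, 0)ᵀ = 0. ✓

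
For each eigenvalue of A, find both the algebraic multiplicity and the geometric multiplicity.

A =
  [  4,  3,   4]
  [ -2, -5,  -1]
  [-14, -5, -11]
λ = -4: alg = 3, geom = 1

Step 1 — factor the characteristic polynomial to read off the algebraic multiplicities:
  χ_A(x) = (x + 4)^3

Step 2 — compute geometric multiplicities via the rank-nullity identity g(λ) = n − rank(A − λI):
  rank(A − (-4)·I) = 2, so dim ker(A − (-4)·I) = n − 2 = 1

Summary:
  λ = -4: algebraic multiplicity = 3, geometric multiplicity = 1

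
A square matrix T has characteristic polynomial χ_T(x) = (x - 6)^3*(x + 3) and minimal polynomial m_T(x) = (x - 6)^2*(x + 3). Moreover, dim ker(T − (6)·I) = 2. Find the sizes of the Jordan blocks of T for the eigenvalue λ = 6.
Block sizes for λ = 6: [2, 1]

Step 1 — from the characteristic polynomial, algebraic multiplicity of λ = 6 is 3. From dim ker(T − (6)·I) = 2, there are exactly 2 Jordan blocks for λ = 6.
Step 2 — from the minimal polynomial, the factor (x − 6)^2 tells us the largest block for λ = 6 has size 2.
Step 3 — with total size 3, 2 blocks, and largest block 2, the block sizes (in nonincreasing order) are [2, 1].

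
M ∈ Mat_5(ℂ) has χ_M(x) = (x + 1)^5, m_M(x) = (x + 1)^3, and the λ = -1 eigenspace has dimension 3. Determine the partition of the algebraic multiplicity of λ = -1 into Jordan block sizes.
Block sizes for λ = -1: [3, 1, 1]

Step 1 — from the characteristic polynomial, algebraic multiplicity of λ = -1 is 5. From dim ker(M − (-1)·I) = 3, there are exactly 3 Jordan blocks for λ = -1.
Step 2 — from the minimal polynomial, the factor (x + 1)^3 tells us the largest block for λ = -1 has size 3.
Step 3 — with total size 5, 3 blocks, and largest block 3, the block sizes (in nonincreasing order) are [3, 1, 1].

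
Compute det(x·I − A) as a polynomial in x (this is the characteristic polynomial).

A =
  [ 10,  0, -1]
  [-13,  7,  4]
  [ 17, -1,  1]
x^3 - 18*x^2 + 108*x - 216

Expanding det(x·I − A) (e.g. by cofactor expansion or by noting that A is similar to its Jordan form J, which has the same characteristic polynomial as A) gives
  χ_A(x) = x^3 - 18*x^2 + 108*x - 216
which factors as (x - 6)^3. The eigenvalues (with algebraic multiplicities) are λ = 6 with multiplicity 3.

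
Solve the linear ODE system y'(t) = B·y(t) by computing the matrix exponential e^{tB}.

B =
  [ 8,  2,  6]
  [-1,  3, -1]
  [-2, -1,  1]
e^{tB} =
  [t^2*exp(4*t) + 4*t*exp(4*t) + exp(4*t), 2*t*exp(4*t), 2*t^2*exp(4*t) + 6*t*exp(4*t)]
  [-t^2*exp(4*t)/2 - t*exp(4*t), -t*exp(4*t) + exp(4*t), -t^2*exp(4*t) - t*exp(4*t)]
  [-t^2*exp(4*t)/2 - 2*t*exp(4*t), -t*exp(4*t), -t^2*exp(4*t) - 3*t*exp(4*t) + exp(4*t)]

Strategy: write B = P · J · P⁻¹ where J is a Jordan canonical form, so e^{tB} = P · e^{tJ} · P⁻¹, and e^{tJ} can be computed block-by-block.

B has Jordan form
J =
  [4, 1, 0]
  [0, 4, 1]
  [0, 0, 4]
(up to reordering of blocks).

Per-block formulas:
  For a 3×3 Jordan block J_3(4): exp(t · J_3(4)) = e^(4t)·(I + t·N + (t^2/2)·N^2), where N is the 3×3 nilpotent shift.

After assembling e^{tJ} and conjugating by P, we get:

e^{tB} =
  [t^2*exp(4*t) + 4*t*exp(4*t) + exp(4*t), 2*t*exp(4*t), 2*t^2*exp(4*t) + 6*t*exp(4*t)]
  [-t^2*exp(4*t)/2 - t*exp(4*t), -t*exp(4*t) + exp(4*t), -t^2*exp(4*t) - t*exp(4*t)]
  [-t^2*exp(4*t)/2 - 2*t*exp(4*t), -t*exp(4*t), -t^2*exp(4*t) - 3*t*exp(4*t) + exp(4*t)]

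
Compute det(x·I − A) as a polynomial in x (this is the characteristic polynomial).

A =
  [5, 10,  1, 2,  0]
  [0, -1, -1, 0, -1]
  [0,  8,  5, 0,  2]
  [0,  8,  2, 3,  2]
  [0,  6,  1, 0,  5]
x^5 - 17*x^4 + 114*x^3 - 378*x^2 + 621*x - 405

Expanding det(x·I − A) (e.g. by cofactor expansion or by noting that A is similar to its Jordan form J, which has the same characteristic polynomial as A) gives
  χ_A(x) = x^5 - 17*x^4 + 114*x^3 - 378*x^2 + 621*x - 405
which factors as (x - 5)*(x - 3)^4. The eigenvalues (with algebraic multiplicities) are λ = 3 with multiplicity 4, λ = 5 with multiplicity 1.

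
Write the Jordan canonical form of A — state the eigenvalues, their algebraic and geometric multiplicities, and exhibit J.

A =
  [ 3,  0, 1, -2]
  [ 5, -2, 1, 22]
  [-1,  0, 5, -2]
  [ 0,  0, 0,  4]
J_1(-2) ⊕ J_2(4) ⊕ J_1(4)

The characteristic polynomial is
  det(x·I − A) = x^4 - 10*x^3 + 24*x^2 + 32*x - 128 = (x - 4)^3*(x + 2)

Eigenvalues and multiplicities (the geometric multiplicity of λ is n − rank(A − λI), which equals the number of Jordan blocks for λ):
  λ = -2: algebraic multiplicity = 1, geometric multiplicity = 1
  λ = 4: algebraic multiplicity = 3, geometric multiplicity = 2

Determining the block sizes for each eigenvalue:
  λ = -2: one block (gm = 1), so the single block has size am = 1 → block sizes [1]
  λ = 4: 2 blocks summing to 3 forces exactly one block of size 2 and the rest size 1 → block sizes [2, 1]

Assembling the blocks gives a Jordan form
J =
  [-2, 0, 0, 0]
  [ 0, 4, 1, 0]
  [ 0, 0, 4, 0]
  [ 0, 0, 0, 4]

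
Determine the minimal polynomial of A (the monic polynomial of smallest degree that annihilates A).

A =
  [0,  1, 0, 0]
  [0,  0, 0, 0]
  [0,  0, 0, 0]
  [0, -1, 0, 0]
x^2

The characteristic polynomial is χ_A(x) = x^4, so the eigenvalues are known. The minimal polynomial is
  m_A(x) = Π_λ (x − λ)^{k_λ}
where k_λ is the size of the *largest* Jordan block for λ (equivalently, the smallest k with (A − λI)^k v = 0 for every generalised eigenvector v of λ).

  λ = 0: largest Jordan block has size 2, contributing (x − 0)^2

So m_A(x) = x^2 = x^2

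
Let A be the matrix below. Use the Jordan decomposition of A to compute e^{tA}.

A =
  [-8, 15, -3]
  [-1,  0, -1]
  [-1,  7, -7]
e^{tA} =
  [-3*t^2*exp(-5*t)/2 - 3*t*exp(-5*t) + exp(-5*t), 9*t^2*exp(-5*t)/2 + 15*t*exp(-5*t), -3*t*exp(-5*t)]
  [-t^2*exp(-5*t)/2 - t*exp(-5*t), 3*t^2*exp(-5*t)/2 + 5*t*exp(-5*t) + exp(-5*t), -t*exp(-5*t)]
  [-t^2*exp(-5*t) - t*exp(-5*t), 3*t^2*exp(-5*t) + 7*t*exp(-5*t), -2*t*exp(-5*t) + exp(-5*t)]

Strategy: write A = P · J · P⁻¹ where J is a Jordan canonical form, so e^{tA} = P · e^{tJ} · P⁻¹, and e^{tJ} can be computed block-by-block.

A has Jordan form
J =
  [-5,  1,  0]
  [ 0, -5,  1]
  [ 0,  0, -5]
(up to reordering of blocks).

Per-block formulas:
  For a 3×3 Jordan block J_3(-5): exp(t · J_3(-5)) = e^(-5t)·(I + t·N + (t^2/2)·N^2), where N is the 3×3 nilpotent shift.

After assembling e^{tJ} and conjugating by P, we get:

e^{tA} =
  [-3*t^2*exp(-5*t)/2 - 3*t*exp(-5*t) + exp(-5*t), 9*t^2*exp(-5*t)/2 + 15*t*exp(-5*t), -3*t*exp(-5*t)]
  [-t^2*exp(-5*t)/2 - t*exp(-5*t), 3*t^2*exp(-5*t)/2 + 5*t*exp(-5*t) + exp(-5*t), -t*exp(-5*t)]
  [-t^2*exp(-5*t) - t*exp(-5*t), 3*t^2*exp(-5*t) + 7*t*exp(-5*t), -2*t*exp(-5*t) + exp(-5*t)]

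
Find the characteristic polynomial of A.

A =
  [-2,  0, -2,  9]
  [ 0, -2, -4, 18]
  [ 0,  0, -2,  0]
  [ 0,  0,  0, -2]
x^4 + 8*x^3 + 24*x^2 + 32*x + 16

Expanding det(x·I − A) (e.g. by cofactor expansion or by noting that A is similar to its Jordan form J, which has the same characteristic polynomial as A) gives
  χ_A(x) = x^4 + 8*x^3 + 24*x^2 + 32*x + 16
which factors as (x + 2)^4. The eigenvalues (with algebraic multiplicities) are λ = -2 with multiplicity 4.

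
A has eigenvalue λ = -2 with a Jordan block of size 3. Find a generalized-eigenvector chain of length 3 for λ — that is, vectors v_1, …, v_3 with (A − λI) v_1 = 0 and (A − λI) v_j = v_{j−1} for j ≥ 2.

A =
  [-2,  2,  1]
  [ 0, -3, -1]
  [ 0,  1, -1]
A Jordan chain for λ = -2 of length 3:
v_1 = (-1, 0, 0)ᵀ
v_2 = (2, -1, 1)ᵀ
v_3 = (0, 1, 0)ᵀ

Let N = A − (-2)·I. We want v_3 with N^3 v_3 = 0 but N^2 v_3 ≠ 0; then v_{j-1} := N · v_j for j = 3, …, 2.

Pick v_3 = (0, 1, 0)ᵀ.
Then v_2 = N · v_3 = (2, -1, 1)ᵀ.
Then v_1 = N · v_2 = (-1, 0, 0)ᵀ.

Sanity check: (A − (-2)·I) v_1 = (0, 0, 0)ᵀ = 0. ✓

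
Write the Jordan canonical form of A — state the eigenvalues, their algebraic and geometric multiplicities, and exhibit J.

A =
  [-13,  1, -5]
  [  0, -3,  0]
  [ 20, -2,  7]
J_2(-3) ⊕ J_1(-3)

The characteristic polynomial is
  det(x·I − A) = x^3 + 9*x^2 + 27*x + 27 = (x + 3)^3

Eigenvalues and multiplicities (the geometric multiplicity of λ is n − rank(A − λI), which equals the number of Jordan blocks for λ):
  λ = -3: algebraic multiplicity = 3, geometric multiplicity = 2

Determining the block sizes for each eigenvalue:
  λ = -3: 2 blocks summing to 3 forces exactly one block of size 2 and the rest size 1 → block sizes [2, 1]

Assembling the blocks gives a Jordan form
J =
  [-3,  1,  0]
  [ 0, -3,  0]
  [ 0,  0, -3]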